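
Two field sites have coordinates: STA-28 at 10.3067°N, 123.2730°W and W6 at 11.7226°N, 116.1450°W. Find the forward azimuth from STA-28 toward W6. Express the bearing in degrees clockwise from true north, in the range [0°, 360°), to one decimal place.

77.9°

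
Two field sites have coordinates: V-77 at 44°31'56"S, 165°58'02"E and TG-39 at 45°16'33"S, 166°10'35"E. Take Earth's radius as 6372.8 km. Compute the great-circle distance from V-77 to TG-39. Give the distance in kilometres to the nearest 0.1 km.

V-77: φ = -44.53222°, λ = +165.96722°
TG-39: φ = -45.27583°, λ = +166.17639°
Δφ = -0.7436°,  Δλ = 0.2092°
a = sin²(Δφ/2) + cos φ₁ cos φ₂ sin²(Δλ/2) = 0.000044
c = 2·arcsin(√a) = 0.013234 rad = 0.7582°
d = R·c = 6372.8 × 0.013234 = 84.3 km

84.3 km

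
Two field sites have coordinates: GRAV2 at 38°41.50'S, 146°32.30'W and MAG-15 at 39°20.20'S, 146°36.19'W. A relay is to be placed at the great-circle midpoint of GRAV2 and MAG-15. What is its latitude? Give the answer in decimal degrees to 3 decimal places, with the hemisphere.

GRAV2: φ = -38.69167°, λ = -146.53833°
MAG-15: φ = -39.33667°, λ = -146.60317°
Bx = cos φ₂ cos Δλ = 0.773434,  By = cos φ₂ sin Δλ = -0.000875
φₘ = atan2(sin φ₁ + sin φ₂, √((cos φ₁ + Bx)² + By²)) = -39.01417°
λₘ = λ₁ + atan2(By, cos φ₁ + Bx) = -146.57060°

39.014°S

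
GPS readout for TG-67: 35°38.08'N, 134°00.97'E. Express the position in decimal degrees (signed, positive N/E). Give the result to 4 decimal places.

lat: 35.6347° N → +35.6347°
lon: 134.0162° E → +134.0162°

+35.6347°, +134.0162°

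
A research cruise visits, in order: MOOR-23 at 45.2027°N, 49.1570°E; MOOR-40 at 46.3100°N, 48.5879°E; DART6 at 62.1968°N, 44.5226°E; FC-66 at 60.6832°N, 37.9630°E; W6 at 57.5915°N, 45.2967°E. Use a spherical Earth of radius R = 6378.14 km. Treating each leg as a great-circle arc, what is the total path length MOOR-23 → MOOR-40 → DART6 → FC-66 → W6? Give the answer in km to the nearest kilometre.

2847 km

MOOR-23→MOOR-40: c = 0.020531 rad, d = 130.95 km
MOOR-40→DART6: c = 0.280223 rad, d = 1787.30 km
DART6→FC-66: c = 0.060739 rad, d = 387.40 km
FC-66→W6: c = 0.084905 rad, d = 541.53 km
Total = 130.95 + 1787.30 + 387.40 + 541.53 = 2847.19 km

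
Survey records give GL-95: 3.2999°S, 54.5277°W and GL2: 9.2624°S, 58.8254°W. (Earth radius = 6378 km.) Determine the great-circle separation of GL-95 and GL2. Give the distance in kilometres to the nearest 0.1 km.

816.4 km

Δφ = -5.9625°,  Δλ = -4.2977°
a = sin²(Δφ/2) + cos φ₁ cos φ₂ sin²(Δλ/2) = 0.004090
c = 2·arcsin(√a) = 0.127997 rad = 7.3337°
d = R·c = 6378 × 0.127997 = 816.4 km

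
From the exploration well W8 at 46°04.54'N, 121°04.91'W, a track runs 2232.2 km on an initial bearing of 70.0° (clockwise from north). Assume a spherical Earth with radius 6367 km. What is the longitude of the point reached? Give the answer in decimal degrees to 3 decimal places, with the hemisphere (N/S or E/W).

91.429°W

W8: φ = +46.07567°, λ = -121.08183°
δ = d/R = 2232.2/6367 = 0.350589 rad
φ₂ = arcsin(sin φ₁ cos δ + cos φ₁ sin δ cos θ)
   = arcsin(0.72026·0.93917 + 0.69371·0.34345·0.34202) = 49.28220°
λ₂ = λ₁ + atan2(sin θ sin δ cos φ₁, cos δ − sin φ₁ sin φ₂) = -91.42896°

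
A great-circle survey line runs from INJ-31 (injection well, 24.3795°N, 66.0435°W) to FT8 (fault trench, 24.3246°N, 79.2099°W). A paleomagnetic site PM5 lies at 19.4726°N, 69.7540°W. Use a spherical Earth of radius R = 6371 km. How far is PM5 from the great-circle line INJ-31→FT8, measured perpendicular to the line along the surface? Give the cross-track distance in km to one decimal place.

δ₁₃ = central angle INJ-31→PM5 = 0.104595 rad  (haversine)
θ₁₃ = bearing INJ-31→PM5 = 215.760°,  θ₁₂ = bearing INJ-31→FT8 = 272.463°
dₓₜ = R·arcsin(sin δ₁₃ · sin(θ₁₃ − θ₁₂)) = 6371·arcsin(0.10440·sin(-56.703°)) = -556.675 km
|dₓₜ| = 556.675 km

556.7 km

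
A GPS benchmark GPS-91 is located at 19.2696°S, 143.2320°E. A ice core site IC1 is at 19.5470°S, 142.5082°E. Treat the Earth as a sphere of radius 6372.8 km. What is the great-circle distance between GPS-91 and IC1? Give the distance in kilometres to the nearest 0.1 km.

Δφ = -0.2774°,  Δλ = -0.7238°
a = sin²(Δφ/2) + cos φ₁ cos φ₂ sin²(Δλ/2) = 0.000041
c = 2·arcsin(√a) = 0.012861 rad = 0.7369°
d = R·c = 6372.8 × 0.012861 = 82.0 km

82.0 km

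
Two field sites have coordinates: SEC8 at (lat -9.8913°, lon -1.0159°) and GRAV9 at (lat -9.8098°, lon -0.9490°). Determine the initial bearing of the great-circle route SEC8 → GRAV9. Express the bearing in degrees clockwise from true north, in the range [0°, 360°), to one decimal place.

Δλ = 0.0669°
y = sin Δλ · cos φ₂ = 0.001151
x = cos φ₁ sin φ₂ − sin φ₁ cos φ₂ cos Δλ = 0.001422
θ = atan2(y, x) = 38.9702° → 38.9702° (mod 360°)

39.0°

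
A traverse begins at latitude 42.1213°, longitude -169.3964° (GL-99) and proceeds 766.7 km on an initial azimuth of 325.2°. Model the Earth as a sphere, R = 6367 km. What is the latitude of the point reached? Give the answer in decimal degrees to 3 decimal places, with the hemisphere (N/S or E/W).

δ = d/R = 766.7/6367 = 0.120418 rad
φ₂ = arcsin(sin φ₁ cos δ + cos φ₁ sin δ cos θ)
   = arcsin(0.67070·0.99276 + 0.74173·0.12013·0.82115) = 47.64724°
λ₂ = λ₁ + atan2(sin θ sin δ cos φ₁, cos δ − sin φ₁ sin φ₂) = -175.23719°

47.647°N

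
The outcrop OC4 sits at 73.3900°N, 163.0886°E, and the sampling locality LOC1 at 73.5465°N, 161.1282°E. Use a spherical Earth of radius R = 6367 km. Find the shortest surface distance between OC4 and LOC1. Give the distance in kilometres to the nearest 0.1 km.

64.4 km

Δφ = 0.1565°,  Δλ = -1.9604°
a = sin²(Δφ/2) + cos φ₁ cos φ₂ sin²(Δλ/2) = 0.000026
c = 2·arcsin(√a) = 0.010111 rad = 0.5793°
d = R·c = 6367 × 0.010111 = 64.4 km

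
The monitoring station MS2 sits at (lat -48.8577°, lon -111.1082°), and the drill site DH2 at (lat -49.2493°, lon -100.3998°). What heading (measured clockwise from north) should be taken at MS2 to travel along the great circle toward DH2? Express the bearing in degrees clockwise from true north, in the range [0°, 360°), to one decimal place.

Δλ = 10.7084°
y = sin Δλ · cos φ₂ = 0.121291
x = cos φ₁ sin φ₂ − sin φ₁ cos φ₂ cos Δλ = -0.015395
θ = atan2(y, x) = 97.2338° → 97.2338° (mod 360°)

97.2°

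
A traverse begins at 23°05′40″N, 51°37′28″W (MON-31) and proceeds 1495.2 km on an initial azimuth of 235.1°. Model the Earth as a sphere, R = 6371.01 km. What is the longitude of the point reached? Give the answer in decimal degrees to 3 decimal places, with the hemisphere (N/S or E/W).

63.013°W

MON-31: φ = +23.09444°, λ = -51.62444°
δ = d/R = 1495.2/6371.01 = 0.234688 rad
φ₂ = arcsin(sin φ₁ cos δ + cos φ₁ sin δ cos θ)
   = arcsin(0.39225·0.97259 + 0.91986·0.23254·-0.57215) = 15.01732°
λ₂ = λ₁ + atan2(sin θ sin δ cos φ₁, cos δ − sin φ₁ sin φ₂) = -63.01300°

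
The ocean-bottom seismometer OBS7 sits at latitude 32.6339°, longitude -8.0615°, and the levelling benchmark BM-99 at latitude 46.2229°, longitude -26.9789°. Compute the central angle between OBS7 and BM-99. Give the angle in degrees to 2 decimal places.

19.86°

Δφ = 13.5890°,  Δλ = -18.9174°
a = sin²(Δφ/2) + cos φ₁ cos φ₂ sin²(Δλ/2) = 0.029732
c = 2·arcsin(√a) = 0.346591 rad = 19.8582°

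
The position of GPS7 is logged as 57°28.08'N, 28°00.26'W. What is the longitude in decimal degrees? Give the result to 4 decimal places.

28.0043°W

28° + 0.26′/60 = 28 + 0.00433 = 28.0043°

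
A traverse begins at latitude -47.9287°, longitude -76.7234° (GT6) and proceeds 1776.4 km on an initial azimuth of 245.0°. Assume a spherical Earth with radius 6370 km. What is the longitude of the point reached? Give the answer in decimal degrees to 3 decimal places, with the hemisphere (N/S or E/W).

100.820°W

δ = d/R = 1776.4/6370 = 0.278870 rad
φ₂ = arcsin(sin φ₁ cos δ + cos φ₁ sin δ cos θ)
   = arcsin(-0.74231·0.96137 + 0.67005·0.27527·-0.42262) = -52.33379°
λ₂ = λ₁ + atan2(sin θ sin δ cos φ₁, cos δ − sin φ₁ sin φ₂) = -100.81971°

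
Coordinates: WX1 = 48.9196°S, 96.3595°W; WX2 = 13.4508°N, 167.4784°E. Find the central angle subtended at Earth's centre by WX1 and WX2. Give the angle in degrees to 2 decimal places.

Δφ = 62.3704°,  Δλ = -96.1621°
a = sin²(Δφ/2) + cos φ₁ cos φ₂ sin²(Δλ/2) = 0.621970
c = 2·arcsin(√a) = 1.817223 rad = 104.1192°

104.12°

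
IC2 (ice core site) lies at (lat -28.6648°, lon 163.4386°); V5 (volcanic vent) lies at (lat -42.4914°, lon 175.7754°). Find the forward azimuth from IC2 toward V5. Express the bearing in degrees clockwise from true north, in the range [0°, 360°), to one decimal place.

Δλ = 12.3368°
y = sin Δλ · cos φ₂ = 0.157547
x = cos φ₁ sin φ₂ − sin φ₁ cos φ₂ cos Δλ = -0.247152
θ = atan2(y, x) = 147.4846° → 147.4846° (mod 360°)

147.5°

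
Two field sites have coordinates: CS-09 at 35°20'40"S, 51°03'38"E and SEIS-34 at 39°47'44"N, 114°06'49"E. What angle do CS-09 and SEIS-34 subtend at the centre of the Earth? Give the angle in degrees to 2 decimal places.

CS-09: φ = -35.34444°, λ = +51.06056°
SEIS-34: φ = +39.79556°, λ = +114.11361°
Δφ = 75.1400°,  Δλ = 63.0531°
a = sin²(Δφ/2) + cos φ₁ cos φ₂ sin²(Δλ/2) = 0.543127
c = 2·arcsin(√a) = 1.657158 rad = 94.9482°

94.95°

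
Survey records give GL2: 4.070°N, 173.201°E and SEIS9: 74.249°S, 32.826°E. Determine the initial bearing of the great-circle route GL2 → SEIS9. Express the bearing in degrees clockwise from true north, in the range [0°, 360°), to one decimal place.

Δλ = -140.3750°
y = sin Δλ · cos φ₂ = -0.173125
x = cos φ₁ sin φ₂ − sin φ₁ cos φ₂ cos Δλ = -0.945183
θ = atan2(y, x) = -169.6205° → 190.3795° (mod 360°)

190.4°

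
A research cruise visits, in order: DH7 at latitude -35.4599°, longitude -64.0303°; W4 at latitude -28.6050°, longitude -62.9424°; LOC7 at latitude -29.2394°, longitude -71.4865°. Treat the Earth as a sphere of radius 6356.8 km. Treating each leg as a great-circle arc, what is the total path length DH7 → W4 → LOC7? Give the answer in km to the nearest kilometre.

DH7→W4: c = 0.120716 rad, d = 767.37 km
W4→LOC7: c = 0.130963 rad, d = 832.51 km
Total = 767.37 + 832.51 = 1599.87 km

1600 km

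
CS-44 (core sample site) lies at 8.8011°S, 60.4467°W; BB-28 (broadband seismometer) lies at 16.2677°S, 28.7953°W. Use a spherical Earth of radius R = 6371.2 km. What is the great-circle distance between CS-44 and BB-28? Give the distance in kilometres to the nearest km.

3530 km

Δφ = -7.4666°,  Δλ = 31.6514°
a = sin²(Δφ/2) + cos φ₁ cos φ₂ sin²(Δλ/2) = 0.074793
c = 2·arcsin(√a) = 0.554025 rad = 31.7433°
d = R·c = 6371.2 × 0.554025 = 3529.8 km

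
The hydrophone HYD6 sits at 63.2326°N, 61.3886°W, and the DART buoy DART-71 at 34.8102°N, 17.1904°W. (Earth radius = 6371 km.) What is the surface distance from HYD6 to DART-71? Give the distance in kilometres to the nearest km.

Δφ = -28.4224°,  Δλ = 44.1982°
a = sin²(Δφ/2) + cos φ₁ cos φ₂ sin²(Δλ/2) = 0.112604
c = 2·arcsin(√a) = 0.684411 rad = 39.2139°
d = R·c = 6371 × 0.684411 = 4360.4 km

4360 km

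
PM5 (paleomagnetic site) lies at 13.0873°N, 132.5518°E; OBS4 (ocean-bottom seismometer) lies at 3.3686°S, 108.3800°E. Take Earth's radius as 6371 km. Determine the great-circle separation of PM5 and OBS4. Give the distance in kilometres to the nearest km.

3236 km

Δφ = -16.4559°,  Δλ = -24.1718°
a = sin²(Δφ/2) + cos φ₁ cos φ₂ sin²(Δλ/2) = 0.063108
c = 2·arcsin(√a) = 0.507865 rad = 29.0985°
d = R·c = 6371 × 0.507865 = 3235.6 km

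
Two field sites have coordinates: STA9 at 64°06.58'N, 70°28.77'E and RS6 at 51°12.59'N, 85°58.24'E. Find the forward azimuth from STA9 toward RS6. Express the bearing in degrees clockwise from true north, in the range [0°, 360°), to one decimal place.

STA9: φ = +64.10967°, λ = +70.47950°
RS6: φ = +51.20983°, λ = +85.97067°
Δλ = 15.4912°
y = sin Δλ · cos φ₂ = 0.167324
x = cos φ₁ sin φ₂ − sin φ₁ cos φ₂ cos Δλ = -0.202773
θ = atan2(y, x) = 140.4713° → 140.4713° (mod 360°)

140.5°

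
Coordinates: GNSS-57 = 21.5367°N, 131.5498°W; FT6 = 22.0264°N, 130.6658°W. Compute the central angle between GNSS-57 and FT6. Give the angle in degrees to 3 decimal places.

Δφ = 0.4897°,  Δλ = 0.8840°
a = sin²(Δφ/2) + cos φ₁ cos φ₂ sin²(Δλ/2) = 0.000070
c = 2·arcsin(√a) = 0.016683 rad = 0.9559°

0.956°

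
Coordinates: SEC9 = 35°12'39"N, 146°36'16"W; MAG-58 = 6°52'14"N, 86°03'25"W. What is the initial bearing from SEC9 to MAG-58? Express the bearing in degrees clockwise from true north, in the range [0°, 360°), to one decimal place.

SEC9: φ = +35.21083°, λ = -146.60444°
MAG-58: φ = +6.87056°, λ = -86.05694°
Δλ = 60.5475°
y = sin Δλ · cos φ₂ = 0.864511
x = cos φ₁ sin φ₂ − sin φ₁ cos φ₂ cos Δλ = -0.183734
θ = atan2(y, x) = 101.9985° → 101.9985° (mod 360°)

102.0°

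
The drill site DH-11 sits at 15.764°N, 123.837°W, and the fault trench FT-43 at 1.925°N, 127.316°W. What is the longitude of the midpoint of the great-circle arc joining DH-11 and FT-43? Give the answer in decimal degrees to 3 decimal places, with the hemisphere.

125.609°W

Bx = cos φ₂ cos Δλ = 0.997594,  By = cos φ₂ sin Δλ = -0.060648
φₘ = atan2(sin φ₁ + sin φ₂, √((cos φ₁ + Bx)² + By²)) = 8.84851°
λₘ = λ₁ + atan2(By, cos φ₁ + Bx) = -125.60936°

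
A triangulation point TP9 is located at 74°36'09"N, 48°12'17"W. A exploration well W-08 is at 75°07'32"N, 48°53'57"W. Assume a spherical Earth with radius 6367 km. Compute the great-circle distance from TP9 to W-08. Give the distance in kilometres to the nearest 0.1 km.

61.5 km

TP9: φ = +74.60250°, λ = -48.20472°
W-08: φ = +75.12556°, λ = -48.89917°
Δφ = 0.5231°,  Δλ = -0.6944°
a = sin²(Δφ/2) + cos φ₁ cos φ₂ sin²(Δλ/2) = 0.000023
c = 2·arcsin(√a) = 0.009662 rad = 0.5536°
d = R·c = 6367 × 0.009662 = 61.5 km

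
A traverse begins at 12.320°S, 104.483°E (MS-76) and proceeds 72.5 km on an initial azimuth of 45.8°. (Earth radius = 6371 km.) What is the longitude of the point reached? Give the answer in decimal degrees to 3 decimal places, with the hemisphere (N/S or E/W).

104.961°E

δ = d/R = 72.5/6371 = 0.011380 rad
φ₂ = arcsin(sin φ₁ cos δ + cos φ₁ sin δ cos θ)
   = arcsin(-0.21337·0.99994 + 0.97697·0.01138·0.69717) = -11.86503°
λ₂ = λ₁ + atan2(sin θ sin δ cos φ₁, cos δ − sin φ₁ sin φ₂) = 104.96063°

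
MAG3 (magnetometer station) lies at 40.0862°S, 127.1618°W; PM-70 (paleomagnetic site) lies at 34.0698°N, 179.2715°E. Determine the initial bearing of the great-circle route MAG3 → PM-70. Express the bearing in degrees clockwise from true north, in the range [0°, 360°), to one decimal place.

Δλ = -53.5667°
y = sin Δλ · cos φ₂ = -0.666453
x = cos φ₁ sin φ₂ − sin φ₁ cos φ₂ cos Δλ = 0.745383
θ = atan2(y, x) = -41.8001° → 318.1999° (mod 360°)

318.2°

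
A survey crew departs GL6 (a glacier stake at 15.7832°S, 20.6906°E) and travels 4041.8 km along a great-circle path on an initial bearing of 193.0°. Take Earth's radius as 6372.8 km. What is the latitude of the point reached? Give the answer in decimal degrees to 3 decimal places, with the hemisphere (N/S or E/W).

50.778°S

δ = d/R = 4041.8/6372.8 = 0.634227 rad
φ₂ = arcsin(sin φ₁ cos δ + cos φ₁ sin δ cos θ)
   = arcsin(-0.27200·0.80553 + 0.96230·0.59255·-0.97437) = -50.77805°
λ₂ = λ₁ + atan2(sin θ sin δ cos φ₁, cos δ − sin φ₁ sin φ₂) = 8.52123°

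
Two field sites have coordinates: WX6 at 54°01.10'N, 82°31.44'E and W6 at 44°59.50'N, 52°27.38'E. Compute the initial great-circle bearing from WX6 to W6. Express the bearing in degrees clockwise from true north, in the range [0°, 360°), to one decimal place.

257.3°

WX6: φ = +54.01833°, λ = +82.52400°
W6: φ = +44.99167°, λ = +52.45633°
Δλ = -30.0677°
y = sin Δλ · cos φ₂ = -0.354328
x = cos φ₁ sin φ₂ − sin φ₁ cos φ₂ cos Δλ = -0.079885
θ = atan2(y, x) = -102.7052° → 257.2948° (mod 360°)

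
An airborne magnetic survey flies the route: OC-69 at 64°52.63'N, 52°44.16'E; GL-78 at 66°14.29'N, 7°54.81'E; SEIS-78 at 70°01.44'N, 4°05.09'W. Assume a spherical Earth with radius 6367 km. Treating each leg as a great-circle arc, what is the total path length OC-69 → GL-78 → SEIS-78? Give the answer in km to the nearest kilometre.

OC-69: φ = +64.87717°, λ = +52.73600°
GL-78: φ = +66.23817°, λ = +7.91350°
SEIS-78: φ = +70.02400°, λ = -4.08483°
OC-69→GL-78: c = 0.317603 rad, d = 2022.18 km
GL-78→SEIS-78: c = 0.101921 rad, d = 648.93 km
Total = 2022.18 + 648.93 = 2671.11 km

2671 km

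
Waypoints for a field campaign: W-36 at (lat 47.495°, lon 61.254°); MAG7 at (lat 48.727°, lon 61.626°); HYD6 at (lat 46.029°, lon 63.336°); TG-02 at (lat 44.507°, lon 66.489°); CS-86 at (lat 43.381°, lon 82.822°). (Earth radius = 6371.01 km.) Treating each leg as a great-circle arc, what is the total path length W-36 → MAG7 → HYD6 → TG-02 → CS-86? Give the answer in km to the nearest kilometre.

2077 km

W-36→MAG7: c = 0.021935 rad, d = 139.75 km
MAG7→HYD6: c = 0.051239 rad, d = 326.45 km
HYD6→TG-02: c = 0.046958 rad, d = 299.17 km
TG-02→CS-86: c = 0.205844 rad, d = 1311.43 km
Total = 139.75 + 326.45 + 299.17 + 1311.43 = 2076.80 km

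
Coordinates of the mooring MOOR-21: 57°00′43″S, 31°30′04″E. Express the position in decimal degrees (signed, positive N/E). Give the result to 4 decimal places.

-57.0119°, +31.5011°

lat: 57.0119° S → -57.0119°
lon: 31.5011° E → +31.5011°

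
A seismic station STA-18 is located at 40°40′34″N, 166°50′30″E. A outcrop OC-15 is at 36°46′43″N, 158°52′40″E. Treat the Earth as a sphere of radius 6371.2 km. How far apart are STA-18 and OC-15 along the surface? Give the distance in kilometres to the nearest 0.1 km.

815.0 km

STA-18: φ = +40.67611°, λ = +166.84167°
OC-15: φ = +36.77861°, λ = +158.87778°
Δφ = -3.8975°,  Δλ = -7.9639°
a = sin²(Δφ/2) + cos φ₁ cos φ₂ sin²(Δλ/2) = 0.004086
c = 2·arcsin(√a) = 0.127925 rad = 7.3296°
d = R·c = 6371.2 × 0.127925 = 815.0 km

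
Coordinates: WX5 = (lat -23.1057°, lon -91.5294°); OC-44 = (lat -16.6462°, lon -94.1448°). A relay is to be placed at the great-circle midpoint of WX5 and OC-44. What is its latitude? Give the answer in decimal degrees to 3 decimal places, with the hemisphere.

Bx = cos φ₂ cos Δλ = 0.957094,  By = cos φ₂ sin Δλ = -0.043719
φₘ = atan2(sin φ₁ + sin φ₂, √((cos φ₁ + Bx)² + By²)) = -19.88072°
λₘ = λ₁ + atan2(By, cos φ₁ + Bx) = -92.86378°

19.881°S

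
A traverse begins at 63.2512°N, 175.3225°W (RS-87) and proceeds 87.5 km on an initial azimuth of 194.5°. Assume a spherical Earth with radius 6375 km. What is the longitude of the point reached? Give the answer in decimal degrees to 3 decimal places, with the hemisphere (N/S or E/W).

δ = d/R = 87.5/6375 = 0.013725 rad
φ₂ = arcsin(sin φ₁ cos δ + cos φ₁ sin δ cos θ)
   = arcsin(0.89299·0.99991 + 0.45008·0.01373·-0.96815) = 62.48918°
λ₂ = λ₁ + atan2(sin θ sin δ cos φ₁, cos δ − sin φ₁ sin φ₂) = -175.74876°

175.749°W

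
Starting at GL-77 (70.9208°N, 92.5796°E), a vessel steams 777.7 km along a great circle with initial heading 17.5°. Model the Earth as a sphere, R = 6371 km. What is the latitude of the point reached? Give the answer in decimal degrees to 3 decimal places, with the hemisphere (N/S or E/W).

δ = d/R = 777.7/6371 = 0.122069 rad
φ₂ = arcsin(sin φ₁ cos δ + cos φ₁ sin δ cos θ)
   = arcsin(0.94507·0.99256 + 0.32687·0.12177·0.95372) = 77.42064°
λ₂ = λ₁ + atan2(sin θ sin δ cos φ₁, cos δ − sin φ₁ sin φ₂) = 102.25828°

77.421°N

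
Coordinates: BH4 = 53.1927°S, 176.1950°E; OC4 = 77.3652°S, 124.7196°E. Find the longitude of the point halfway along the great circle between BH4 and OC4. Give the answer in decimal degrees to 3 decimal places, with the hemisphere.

Bx = cos φ₂ cos Δλ = 0.136240,  By = cos φ₂ sin Δλ = -0.171126
φₘ = atan2(sin φ₁ + sin φ₂, √((cos φ₁ + Bx)² + By²)) = -66.97375°
λₘ = λ₁ + atan2(By, cos φ₁ + Bx) = 163.09491°

163.095°E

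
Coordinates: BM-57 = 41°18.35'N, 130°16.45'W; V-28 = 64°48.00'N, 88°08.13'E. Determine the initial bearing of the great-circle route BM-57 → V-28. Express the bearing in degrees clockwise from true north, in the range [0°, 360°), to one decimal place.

343.6°

BM-57: φ = +41.30583°, λ = -130.27417°
V-28: φ = +64.80000°, λ = +88.13550°
Δλ = -141.5903°
y = sin Δλ · cos φ₂ = -0.264528
x = cos φ₁ sin φ₂ − sin φ₁ cos φ₂ cos Δλ = 0.899929
θ = atan2(y, x) = -16.3803° → 343.6197° (mod 360°)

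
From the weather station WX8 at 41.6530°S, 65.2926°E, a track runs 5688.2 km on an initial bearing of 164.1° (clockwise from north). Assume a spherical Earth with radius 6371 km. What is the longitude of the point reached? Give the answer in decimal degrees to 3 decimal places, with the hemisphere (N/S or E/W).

163.082°E

δ = d/R = 5688.2/6371 = 0.892827 rad
φ₂ = arcsin(sin φ₁ cos δ + cos φ₁ sin δ cos θ)
   = arcsin(-0.66462·0.62721 + 0.74718·0.77885·-0.96174) = -77.56336°
λ₂ = λ₁ + atan2(sin θ sin δ cos φ₁, cos δ − sin φ₁ sin φ₂) = 163.08217°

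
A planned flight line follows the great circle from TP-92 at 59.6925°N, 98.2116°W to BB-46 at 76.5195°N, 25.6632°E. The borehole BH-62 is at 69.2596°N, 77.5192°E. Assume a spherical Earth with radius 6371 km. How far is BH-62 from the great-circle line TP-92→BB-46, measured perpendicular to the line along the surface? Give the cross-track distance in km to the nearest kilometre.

1363 km

δ₁₃ = central angle TP-92→BH-62 = 0.890316 rad  (haversine)
θ₁₃ = bearing TP-92→BH-62 = 1.944°,  θ₁₂ = bearing TP-92→BB-46 = 17.797°
dₓₜ = R·arcsin(sin δ₁₃ · sin(θ₁₃ − θ₁₂)) = 6371·arcsin(0.77727·sin(-15.854°)) = -1363.182 km
|dₓₜ| = 1363.182 km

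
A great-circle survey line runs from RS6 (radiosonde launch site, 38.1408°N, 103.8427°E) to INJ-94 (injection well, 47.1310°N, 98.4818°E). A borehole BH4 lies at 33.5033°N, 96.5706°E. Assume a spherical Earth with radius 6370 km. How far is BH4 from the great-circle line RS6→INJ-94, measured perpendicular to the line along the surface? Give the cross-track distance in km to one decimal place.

808.3 km

δ₁₃ = central angle RS6→BH4 = 0.130854 rad  (haversine)
θ₁₃ = bearing RS6→BH4 = 233.992°,  θ₁₂ = bearing RS6→INJ-94 = 338.098°
dₓₜ = R·arcsin(sin δ₁₃ · sin(θ₁₃ − θ₁₂)) = 6370·arcsin(0.13048·sin(-104.106°)) = -808.265 km
|dₓₜ| = 808.265 km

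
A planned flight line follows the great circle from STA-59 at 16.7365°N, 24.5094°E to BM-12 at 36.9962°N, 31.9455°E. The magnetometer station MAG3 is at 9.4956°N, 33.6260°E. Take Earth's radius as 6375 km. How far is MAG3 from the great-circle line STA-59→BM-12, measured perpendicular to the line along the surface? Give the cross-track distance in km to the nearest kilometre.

δ₁₃ = central angle STA-59→MAG3 = 0.199863 rad  (haversine)
θ₁₃ = bearing STA-59→MAG3 = 128.082°,  θ₁₂ = bearing STA-59→BM-12 = 16.533°
dₓₜ = R·arcsin(sin δ₁₃ · sin(θ₁₃ − θ₁₂)) = 6375·arcsin(0.19854·sin(111.548°)) = 1183.996 km
|dₓₜ| = 1183.996 km

1184 km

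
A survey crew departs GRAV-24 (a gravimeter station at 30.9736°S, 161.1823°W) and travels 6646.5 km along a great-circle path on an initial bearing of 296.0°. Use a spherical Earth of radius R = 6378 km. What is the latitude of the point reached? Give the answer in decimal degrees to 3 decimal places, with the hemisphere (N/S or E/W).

δ = d/R = 6646.5/6378 = 1.042098 rad
φ₂ = arcsin(sin φ₁ cos δ + cos φ₁ sin δ cos θ)
   = arcsin(-0.51464·0.50441 + 0.85740·0.86346·0.43837) = 3.72409°
λ₂ = λ₁ + atan2(sin θ sin δ cos φ₁, cos δ − sin φ₁ sin φ₂) = 147.76552°

3.724°N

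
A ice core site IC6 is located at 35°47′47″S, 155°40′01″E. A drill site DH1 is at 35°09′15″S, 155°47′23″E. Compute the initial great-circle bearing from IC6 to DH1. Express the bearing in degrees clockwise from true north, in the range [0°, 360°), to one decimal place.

IC6: φ = -35.79639°, λ = +155.66694°
DH1: φ = -35.15417°, λ = +155.78972°
Δλ = 0.1228°
y = sin Δλ · cos φ₂ = 0.001752
x = cos φ₁ sin φ₂ − sin φ₁ cos φ₂ cos Δλ = 0.011208
θ = atan2(y, x) = 8.8849° → 8.8849° (mod 360°)

8.9°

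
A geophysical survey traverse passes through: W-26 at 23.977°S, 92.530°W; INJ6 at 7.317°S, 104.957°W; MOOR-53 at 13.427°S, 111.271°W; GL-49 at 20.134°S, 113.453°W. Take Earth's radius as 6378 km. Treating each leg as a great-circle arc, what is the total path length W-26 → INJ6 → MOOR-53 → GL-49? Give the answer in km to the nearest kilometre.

W-26→INJ6: c = 0.357456 rad, d = 2279.86 km
INJ6→MOOR-53: c = 0.152019 rad, d = 969.58 km
MOOR-53→GL-49: c = 0.122598 rad, d = 781.93 km
Total = 2279.86 + 969.58 + 781.93 = 4031.37 km

4031 km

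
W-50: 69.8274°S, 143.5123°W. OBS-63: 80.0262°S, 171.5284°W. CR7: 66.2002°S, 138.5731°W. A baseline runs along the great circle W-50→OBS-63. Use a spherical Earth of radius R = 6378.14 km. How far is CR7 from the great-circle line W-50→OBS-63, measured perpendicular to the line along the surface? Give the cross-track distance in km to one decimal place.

δ₁₃ = central angle W-50→CR7 = 0.071007 rad  (haversine)
θ₁₃ = bearing W-50→CR7 = 29.322°,  θ₁₂ = bearing W-50→OBS-63 = 202.530°
dₓₜ = R·arcsin(sin δ₁₃ · sin(θ₁₃ − θ₁₂)) = 6378.14·arcsin(0.07095·sin(-173.208°)) = -53.517 km
|dₓₜ| = 53.517 km

53.5 km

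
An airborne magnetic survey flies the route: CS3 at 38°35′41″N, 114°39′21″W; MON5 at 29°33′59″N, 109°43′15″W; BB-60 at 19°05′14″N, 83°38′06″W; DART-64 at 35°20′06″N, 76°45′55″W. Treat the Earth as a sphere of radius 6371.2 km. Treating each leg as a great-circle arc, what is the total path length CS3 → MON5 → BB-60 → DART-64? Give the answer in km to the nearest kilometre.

5910 km

CS3: φ = +38.59472°, λ = -114.65583°
MON5: φ = +29.56639°, λ = -109.72083°
BB-60: φ = +19.08722°, λ = -83.63500°
DART-64: φ = +35.33500°, λ = -76.76528°
CS3→MON5: c = 0.172895 rad, d = 1101.55 km
MON5→BB-60: c = 0.451960 rad, d = 2879.53 km
BB-60→DART-64: c = 0.302731 rad, d = 1928.76 km
Total = 1101.55 + 2879.53 + 1928.76 = 5909.84 km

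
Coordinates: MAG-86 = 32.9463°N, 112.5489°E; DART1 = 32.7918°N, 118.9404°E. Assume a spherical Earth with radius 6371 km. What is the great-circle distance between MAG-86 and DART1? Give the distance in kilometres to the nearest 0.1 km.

597.1 km

Δφ = -0.1545°,  Δλ = 6.3915°
a = sin²(Δφ/2) + cos φ₁ cos φ₂ sin²(Δλ/2) = 0.002194
c = 2·arcsin(√a) = 0.093719 rad = 5.3697°
d = R·c = 6371 × 0.093719 = 597.1 km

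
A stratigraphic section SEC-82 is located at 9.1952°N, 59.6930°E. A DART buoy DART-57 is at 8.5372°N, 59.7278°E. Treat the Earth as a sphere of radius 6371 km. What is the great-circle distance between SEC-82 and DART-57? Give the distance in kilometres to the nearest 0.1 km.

Δφ = -0.6580°,  Δλ = 0.0348°
a = sin²(Δφ/2) + cos φ₁ cos φ₂ sin²(Δλ/2) = 0.000033
c = 2·arcsin(√a) = 0.011500 rad = 0.6589°
d = R·c = 6371 × 0.011500 = 73.3 km

73.3 km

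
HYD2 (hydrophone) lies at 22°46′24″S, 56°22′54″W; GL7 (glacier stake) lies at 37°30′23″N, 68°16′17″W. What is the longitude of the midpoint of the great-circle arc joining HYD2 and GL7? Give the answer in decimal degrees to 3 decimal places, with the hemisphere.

61.879°W

HYD2: φ = -22.77333°, λ = -56.38167°
GL7: φ = +37.50639°, λ = -68.27139°
Bx = cos φ₂ cos Δλ = 0.776266,  By = cos φ₂ sin Δλ = -0.163440
φₘ = atan2(sin φ₁ + sin φ₂, √((cos φ₁ + Bx)² + By²)) = 7.40569°
λₘ = λ₁ + atan2(By, cos φ₁ + Bx) = -61.87869°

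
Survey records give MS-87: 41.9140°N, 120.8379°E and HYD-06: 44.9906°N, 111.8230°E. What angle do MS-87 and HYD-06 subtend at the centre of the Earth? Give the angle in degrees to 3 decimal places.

7.226°

Δφ = 3.0766°,  Δλ = -9.0149°
a = sin²(Δφ/2) + cos φ₁ cos φ₂ sin²(Δλ/2) = 0.003971
c = 2·arcsin(√a) = 0.126116 rad = 7.2259°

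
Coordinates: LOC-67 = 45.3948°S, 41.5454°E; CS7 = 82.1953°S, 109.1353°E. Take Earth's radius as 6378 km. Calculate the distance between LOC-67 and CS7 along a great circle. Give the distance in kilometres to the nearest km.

Δφ = -36.8005°,  Δλ = 67.5899°
a = sin²(Δφ/2) + cos φ₁ cos φ₂ sin²(Δλ/2) = 0.129139
c = 2·arcsin(√a) = 0.735163 rad = 42.1218°
d = R·c = 6378 × 0.735163 = 4688.9 km

4689 km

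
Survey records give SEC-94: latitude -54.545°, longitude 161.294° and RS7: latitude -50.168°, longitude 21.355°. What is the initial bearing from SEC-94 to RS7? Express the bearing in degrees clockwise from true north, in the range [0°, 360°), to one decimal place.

206.0°

Δλ = -139.9390°
y = sin Δλ · cos φ₂ = -0.412253
x = cos φ₁ sin φ₂ − sin φ₁ cos φ₂ cos Δλ = -0.844783
θ = atan2(y, x) = -153.9877° → 206.0123° (mod 360°)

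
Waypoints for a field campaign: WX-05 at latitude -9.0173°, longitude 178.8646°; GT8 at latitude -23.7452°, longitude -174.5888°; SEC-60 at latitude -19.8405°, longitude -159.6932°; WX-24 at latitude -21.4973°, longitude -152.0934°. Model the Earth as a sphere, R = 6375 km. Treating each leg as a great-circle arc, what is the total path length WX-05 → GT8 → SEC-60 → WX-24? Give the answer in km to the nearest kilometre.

4191 km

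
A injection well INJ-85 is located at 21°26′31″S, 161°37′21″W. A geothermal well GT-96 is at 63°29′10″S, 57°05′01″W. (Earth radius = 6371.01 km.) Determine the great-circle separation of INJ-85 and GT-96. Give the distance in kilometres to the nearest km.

8576 km

INJ-85: φ = -21.44194°, λ = -161.62250°
GT-96: φ = -63.48611°, λ = -57.08361°
Δφ = -42.0442°,  Δλ = 104.5389°
a = sin²(Δφ/2) + cos φ₁ cos φ₂ sin²(Δλ/2) = 0.388600
c = 2·arcsin(√a) = 1.346110 rad = 77.1264°
d = R·c = 6371.01 × 1.346110 = 8576.1 km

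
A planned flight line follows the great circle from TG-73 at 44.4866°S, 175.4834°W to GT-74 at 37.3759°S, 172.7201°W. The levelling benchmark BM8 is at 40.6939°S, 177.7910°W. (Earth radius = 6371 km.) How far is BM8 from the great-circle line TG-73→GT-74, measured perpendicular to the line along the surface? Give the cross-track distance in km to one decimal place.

δ₁₃ = central angle TG-73→BM8 = 0.072524 rad  (haversine)
θ₁₃ = bearing TG-73→BM8 = 335.083°,  θ₁₂ = bearing TG-73→GT-74 = 17.282°
dₓₜ = R·arcsin(sin δ₁₃ · sin(θ₁₃ − θ₁₂)) = 6371·arcsin(0.07246·sin(317.801°)) = -310.217 km
|dₓₜ| = 310.217 km

310.2 km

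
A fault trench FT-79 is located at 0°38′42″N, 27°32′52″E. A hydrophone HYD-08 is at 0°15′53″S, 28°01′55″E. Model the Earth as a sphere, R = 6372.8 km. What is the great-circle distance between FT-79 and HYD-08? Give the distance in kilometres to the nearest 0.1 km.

114.6 km

FT-79: φ = +0.64500°, λ = +27.54778°
HYD-08: φ = -0.26472°, λ = +28.03194°
Δφ = -0.9097°,  Δλ = 0.4842°
a = sin²(Δφ/2) + cos φ₁ cos φ₂ sin²(Δλ/2) = 0.000081
c = 2·arcsin(√a) = 0.017986 rad = 1.0305°
d = R·c = 6372.8 × 0.017986 = 114.6 km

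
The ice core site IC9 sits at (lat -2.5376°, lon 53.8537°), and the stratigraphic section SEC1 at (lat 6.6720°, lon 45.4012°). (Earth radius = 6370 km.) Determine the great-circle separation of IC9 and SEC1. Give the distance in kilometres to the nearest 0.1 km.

Δφ = 9.2096°,  Δλ = -8.4525°
a = sin²(Δφ/2) + cos φ₁ cos φ₂ sin²(Δλ/2) = 0.011834
c = 2·arcsin(√a) = 0.218001 rad = 12.4906°
d = R·c = 6370 × 0.218001 = 1388.7 km

1388.7 km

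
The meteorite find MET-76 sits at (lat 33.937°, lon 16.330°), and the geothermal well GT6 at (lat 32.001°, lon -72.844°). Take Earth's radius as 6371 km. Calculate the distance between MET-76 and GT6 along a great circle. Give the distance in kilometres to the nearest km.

8026 km

Δφ = -1.9360°,  Δλ = -89.1740°
a = sin²(Δφ/2) + cos φ₁ cos φ₂ sin²(Δλ/2) = 0.347003
c = 2·arcsin(√a) = 1.259813 rad = 72.1820°
d = R·c = 6371 × 1.259813 = 8026.3 km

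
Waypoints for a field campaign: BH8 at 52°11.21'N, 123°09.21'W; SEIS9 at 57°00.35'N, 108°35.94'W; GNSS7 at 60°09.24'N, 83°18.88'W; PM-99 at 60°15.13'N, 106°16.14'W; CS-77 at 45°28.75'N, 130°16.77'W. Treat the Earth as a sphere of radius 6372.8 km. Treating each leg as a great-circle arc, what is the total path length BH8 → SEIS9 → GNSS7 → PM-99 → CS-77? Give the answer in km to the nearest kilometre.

6114 km

BH8: φ = +52.18683°, λ = -123.15350°
SEIS9: φ = +57.00583°, λ = -108.59900°
GNSS7: φ = +60.15400°, λ = -83.31467°
PM-99: φ = +60.25217°, λ = -106.26900°
CS-77: φ = +45.47917°, λ = -130.27950°
BH8→SEIS9: c = 0.169014 rad, d = 1077.09 km
SEIS9→GNSS7: c = 0.234941 rad, d = 1497.23 km
GNSS7→PM-99: c = 0.198085 rad, d = 1262.36 km
PM-99→CS-77: c = 0.357315 rad, d = 2277.09 km
Total = 1077.09 + 1497.23 + 1262.36 + 2277.09 = 6113.77 km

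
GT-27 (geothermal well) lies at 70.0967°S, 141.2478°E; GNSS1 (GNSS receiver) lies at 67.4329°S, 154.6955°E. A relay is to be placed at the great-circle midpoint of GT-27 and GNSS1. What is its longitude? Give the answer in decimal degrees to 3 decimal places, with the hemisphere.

148.376°E

Bx = cos φ₂ cos Δλ = 0.373243,  By = cos φ₂ sin Δλ = 0.089248
φₘ = atan2(sin φ₁ + sin φ₂, √((cos φ₁ + Bx)² + By²)) = -68.89748°
λₘ = λ₁ + atan2(By, cos φ₁ + Bx) = 148.37581°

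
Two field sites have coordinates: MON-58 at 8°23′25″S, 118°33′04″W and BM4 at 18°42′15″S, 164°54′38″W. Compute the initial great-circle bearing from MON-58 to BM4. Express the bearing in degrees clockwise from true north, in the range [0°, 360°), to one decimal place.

MON-58: φ = -8.39028°, λ = -118.55111°
BM4: φ = -18.70417°, λ = -164.91056°
Δλ = -46.3594°
y = sin Δλ · cos φ₂ = -0.685464
x = cos φ₁ sin φ₂ − sin φ₁ cos φ₂ cos Δλ = -0.221867
θ = atan2(y, x) = -107.9355° → 252.0645° (mod 360°)

252.1°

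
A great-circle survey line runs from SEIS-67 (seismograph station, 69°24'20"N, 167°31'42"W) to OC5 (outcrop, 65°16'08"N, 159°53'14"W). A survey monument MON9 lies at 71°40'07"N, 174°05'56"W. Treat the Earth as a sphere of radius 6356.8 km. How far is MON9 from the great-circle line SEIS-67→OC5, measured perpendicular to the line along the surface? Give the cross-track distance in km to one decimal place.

12.0 km

SEIS-67: φ = +69.40556°, λ = -167.52833°
OC5: φ = +65.26889°, λ = -159.88722°
MON9: φ = +71.66861°, λ = -174.09889°
δ₁₃ = central angle SEIS-67→MON9 = 0.054899 rad  (haversine)
θ₁₃ = bearing SEIS-67→MON9 = 319.014°,  θ₁₂ = bearing SEIS-67→OC5 = 140.985°
dₓₜ = R·arcsin(sin δ₁₃ · sin(θ₁₃ − θ₁₂)) = 6356.8·arcsin(0.05487·sin(178.030°)) = 11.993 km
|dₓₜ| = 11.993 km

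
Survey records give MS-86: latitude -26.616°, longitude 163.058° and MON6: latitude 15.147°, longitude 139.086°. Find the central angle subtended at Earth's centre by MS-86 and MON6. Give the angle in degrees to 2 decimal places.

47.82°

Δφ = 41.7630°,  Δλ = -23.9720°
a = sin²(Δφ/2) + cos φ₁ cos φ₂ sin²(Δλ/2) = 0.164265
c = 2·arcsin(√a) = 0.834605 rad = 47.8194°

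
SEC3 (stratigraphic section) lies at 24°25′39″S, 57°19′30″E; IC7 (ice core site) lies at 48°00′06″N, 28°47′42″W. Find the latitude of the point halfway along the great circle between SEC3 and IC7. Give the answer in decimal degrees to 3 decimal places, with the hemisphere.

15.788°N

SEC3: φ = -24.42750°, λ = +57.32500°
IC7: φ = +48.00167°, λ = -28.79500°
Bx = cos φ₂ cos Δλ = 0.045277,  By = cos φ₂ sin Δλ = -0.667575
φₘ = atan2(sin φ₁ + sin φ₂, √((cos φ₁ + Bx)² + By²)) = 15.78766°
λₘ = λ₁ + atan2(By, cos φ₁ + Bx) = 22.39168°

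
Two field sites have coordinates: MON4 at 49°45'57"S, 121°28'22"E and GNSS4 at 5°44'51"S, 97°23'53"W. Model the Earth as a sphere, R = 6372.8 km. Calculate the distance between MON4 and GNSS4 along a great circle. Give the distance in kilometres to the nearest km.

12800 km

MON4: φ = -49.76583°, λ = +121.47278°
GNSS4: φ = -5.74750°, λ = -97.39806°
Δφ = 44.0183°,  Δλ = 141.1292°
a = sin²(Δφ/2) + cos φ₁ cos φ₂ sin²(Δλ/2) = 0.711952
c = 2·arcsin(√a) = 2.008548 rad = 115.0813°
d = R·c = 6372.8 × 2.008548 = 12800.1 km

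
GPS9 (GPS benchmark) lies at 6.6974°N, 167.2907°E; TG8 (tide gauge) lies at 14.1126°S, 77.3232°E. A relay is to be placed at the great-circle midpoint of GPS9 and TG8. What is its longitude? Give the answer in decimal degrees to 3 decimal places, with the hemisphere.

Bx = cos φ₂ cos Δλ = 0.000550,  By = cos φ₂ sin Δλ = -0.969818
φₘ = atan2(sin φ₁ + sin φ₂, √((cos φ₁ + Bx)² + By²)) = -5.23420°
λₘ = λ₁ + atan2(By, cos φ₁ + Bx) = 122.98829°

122.988°E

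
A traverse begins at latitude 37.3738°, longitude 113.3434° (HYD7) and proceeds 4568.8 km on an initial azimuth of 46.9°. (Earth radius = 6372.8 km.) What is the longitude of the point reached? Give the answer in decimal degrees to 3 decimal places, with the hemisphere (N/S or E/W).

169.103°E

δ = d/R = 4568.8/6372.8 = 0.716922 rad
φ₂ = arcsin(sin φ₁ cos δ + cos φ₁ sin δ cos θ)
   = arcsin(0.60701·0.75383 + 0.79469·0.65707·0.68327) = 54.52491°
λ₂ = λ₁ + atan2(sin θ sin δ cos φ₁, cos δ − sin φ₁ sin φ₂) = 169.10312°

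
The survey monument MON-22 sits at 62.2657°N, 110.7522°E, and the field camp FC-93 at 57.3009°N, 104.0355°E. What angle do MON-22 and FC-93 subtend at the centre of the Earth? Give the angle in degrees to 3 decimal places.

Δφ = -4.9648°,  Δλ = -6.7167°
a = sin²(Δφ/2) + cos φ₁ cos φ₂ sin²(Δλ/2) = 0.002739
c = 2·arcsin(√a) = 0.104713 rad = 5.9996°

6.000°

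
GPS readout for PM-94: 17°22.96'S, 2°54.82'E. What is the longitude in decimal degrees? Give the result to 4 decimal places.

2.9137°E

2° + 54.82′/60 = 2 + 0.91367 = 2.9137°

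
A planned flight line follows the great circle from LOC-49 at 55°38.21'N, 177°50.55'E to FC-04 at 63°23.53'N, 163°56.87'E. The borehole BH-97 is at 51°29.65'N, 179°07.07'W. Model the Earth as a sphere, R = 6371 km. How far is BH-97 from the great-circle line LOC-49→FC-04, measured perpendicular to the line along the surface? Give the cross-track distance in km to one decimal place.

LOC-49: φ = +55.63683°, λ = +177.84250°
FC-04: φ = +63.39217°, λ = +163.94783°
BH-97: φ = +51.49417°, λ = -179.11783°
δ₁₃ = central angle LOC-49→BH-97 = 0.078851 rad  (haversine)
θ₁₃ = bearing LOC-49→BH-97 = 155.220°,  θ₁₂ = bearing LOC-49→FC-04 = 323.577°
dₓₜ = R·arcsin(sin δ₁₃ · sin(θ₁₃ − θ₁₂)) = 6371·arcsin(0.07877·sin(-168.357°)) = -101.283 km
|dₓₜ| = 101.283 km

101.3 km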